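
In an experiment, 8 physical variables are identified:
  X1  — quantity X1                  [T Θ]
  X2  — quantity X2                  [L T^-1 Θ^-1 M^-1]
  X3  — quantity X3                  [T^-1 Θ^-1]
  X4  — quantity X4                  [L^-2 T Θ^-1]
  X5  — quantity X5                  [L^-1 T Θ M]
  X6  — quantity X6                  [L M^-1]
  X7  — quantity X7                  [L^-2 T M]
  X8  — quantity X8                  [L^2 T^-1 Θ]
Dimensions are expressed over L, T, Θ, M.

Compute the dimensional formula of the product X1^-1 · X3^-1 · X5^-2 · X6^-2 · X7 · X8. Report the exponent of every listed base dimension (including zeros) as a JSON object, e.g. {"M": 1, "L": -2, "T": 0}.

{"L": 0, "T": -2, "Θ": -1, "M": 1}

Dimensional matrix (L×T×Θ×M by X1×X2×X3×X4×X5×X6×X7×X8):
  L: [ 0  1  0 -2 -1  1 -2  2]
  T: [ 1 -1 -1  1  1  0  1 -1]
  Θ: [ 1 -1 -1 -1  1  0  0  1]
  M: [ 0 -1  0  0  1 -1  1  0]
  [L]: (-1)·0+(-1)·0+(-2)·-1+(-2)·1+(1)·-2+(1)·2 = 0
  [T]: (-1)·1+(-1)·-1+(-2)·1+(-2)·0+(1)·1+(1)·-1 = -2
  [Θ]: (-1)·1+(-1)·-1+(-2)·1+(-2)·0+(1)·0+(1)·1 = -1
  [M]: (-1)·0+(-1)·0+(-2)·1+(-2)·-1+(1)·1+(1)·0 = 1
⇒ T^-2 Θ^-1 M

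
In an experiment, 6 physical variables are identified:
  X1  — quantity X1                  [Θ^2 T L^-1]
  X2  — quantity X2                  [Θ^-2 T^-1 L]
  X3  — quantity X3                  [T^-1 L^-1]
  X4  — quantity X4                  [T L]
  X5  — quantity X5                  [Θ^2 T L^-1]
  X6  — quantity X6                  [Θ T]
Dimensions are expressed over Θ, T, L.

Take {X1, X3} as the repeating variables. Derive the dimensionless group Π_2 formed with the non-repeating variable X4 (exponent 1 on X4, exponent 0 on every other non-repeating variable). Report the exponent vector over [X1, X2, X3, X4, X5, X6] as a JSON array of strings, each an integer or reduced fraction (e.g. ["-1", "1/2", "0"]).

Exponent matrix [Θ,T,L] × [X1,X2,X3,X4,X5,X6]:
  Θ: [ 2 -2  0  0  2  1]
  T: [ 1 -1 -1  1  1  1]
  L: [-1  1 -1  1 -1  0]
Row reduction gives pivot columns X1,X3; rank = 2
Pivot set = {X1,X3}, free = {X2,X4,X5,X6}
RREF:
  r0: [   1   -1    0    0    1  1/2]
  r1: [   0    0    1   -1    0 -1/2]
  r2: [   0    0    0    0    0    0]
Fix exponent of X4 at 1, X2 at 0, X5 at 0, X6 at 0; solve each RREF row for its pivot's exponent:
  r0: exp(X1) + (0)·1 = 0 ⇒ exp(X1) = 0
  r1: exp(X3) + (-1)·1 = 0 ⇒ exp(X3) = 1
Π_2 = X3 · X4

["0", "0", "1", "1", "0", "0"]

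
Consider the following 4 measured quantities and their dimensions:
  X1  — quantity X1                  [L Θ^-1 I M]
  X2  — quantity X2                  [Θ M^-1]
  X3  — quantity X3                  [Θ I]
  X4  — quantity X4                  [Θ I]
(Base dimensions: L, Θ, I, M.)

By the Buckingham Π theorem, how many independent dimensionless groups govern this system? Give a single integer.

1

Exponent matrix [L,Θ,I,M] × [X1,X2,X3,X4]:
  L: [ 1  0  0  0]
  Θ: [-1  1  1  1]
  I: [ 1  0  1  1]
  M: [ 1 -1  0  0]
Echelon form has 3 nonzero rows (pivots: X1,X2,X3)
Π count = n − r = 4 − 3 = 1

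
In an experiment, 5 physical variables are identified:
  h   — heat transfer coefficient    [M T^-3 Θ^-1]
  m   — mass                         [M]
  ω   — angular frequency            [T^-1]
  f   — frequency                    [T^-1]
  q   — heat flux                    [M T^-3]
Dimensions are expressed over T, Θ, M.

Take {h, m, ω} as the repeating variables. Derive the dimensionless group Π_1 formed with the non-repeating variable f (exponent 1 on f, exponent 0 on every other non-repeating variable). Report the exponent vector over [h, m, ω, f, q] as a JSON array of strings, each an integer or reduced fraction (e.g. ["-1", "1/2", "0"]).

Write exponents as rows T,Θ,M / cols h,m,ω,f,q:
  T: [-3  0 -1 -1 -3]
  Θ: [-1  0  0  0  0]
  M: [ 1  1  0  0  1]
Echelon form has 3 nonzero rows (pivots: h,m,ω)
Pivot set = {h,m,ω}, free = {f,q}
RREF:
  r0: [   1    0    0    0    0]
  r1: [   0    1    0    0    1]
  r2: [   0    0    1    1    3]
Fix exponent of f at 1, q at 0; solve each RREF row for its pivot's exponent:
  r0: exp(h) + (0)·1 = 0 ⇒ exp(h) = 0
  r1: exp(m) + (0)·1 = 0 ⇒ exp(m) = 0
  r2: exp(ω) + (1)·1 = 0 ⇒ exp(ω) = -1
Π_1 = ω^-1 · f

["0", "0", "-1", "1", "0"]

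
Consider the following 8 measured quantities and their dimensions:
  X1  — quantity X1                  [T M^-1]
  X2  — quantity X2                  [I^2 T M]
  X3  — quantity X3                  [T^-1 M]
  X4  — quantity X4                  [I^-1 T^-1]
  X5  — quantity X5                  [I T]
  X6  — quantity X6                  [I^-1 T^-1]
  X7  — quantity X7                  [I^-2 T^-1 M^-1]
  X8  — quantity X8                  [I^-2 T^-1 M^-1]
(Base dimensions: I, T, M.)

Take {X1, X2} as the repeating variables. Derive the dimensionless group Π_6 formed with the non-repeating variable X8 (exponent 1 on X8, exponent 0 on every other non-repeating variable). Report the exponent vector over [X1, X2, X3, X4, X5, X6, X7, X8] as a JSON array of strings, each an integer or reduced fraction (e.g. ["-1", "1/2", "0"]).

["0", "1", "0", "0", "0", "0", "0", "1"]

Dimensional matrix (I×T×M by X1×X2×X3×X4×X5×X6×X7×X8):
  I: [ 0  2  0 -1  1 -1 -2 -2]
  T: [ 1  1 -1 -1  1 -1 -1 -1]
  M: [-1  1  1  0  0  0 -1 -1]
RREF → pivots at {X1,X2} ⇒ r = 2
Pivot set = {X1,X2}, free = {X3,X4,X5,X6,X7,X8}
RREF:
  r0: [   1    0   -1 -1/2  1/2 -1/2    0    0]
  r1: [   0    1    0 -1/2  1/2 -1/2   -1   -1]
  r2: [   0    0    0    0    0    0    0    0]
Fix exponent of X8 at 1, X3 at 0, X4 at 0, X5 at 0, X6 at 0, X7 at 0; solve each RREF row for its pivot's exponent:
  r0: exp(X1) + (0)·1 = 0 ⇒ exp(X1) = 0
  r1: exp(X2) + (-1)·1 = 0 ⇒ exp(X2) = 1
Π_6 = X2 · X8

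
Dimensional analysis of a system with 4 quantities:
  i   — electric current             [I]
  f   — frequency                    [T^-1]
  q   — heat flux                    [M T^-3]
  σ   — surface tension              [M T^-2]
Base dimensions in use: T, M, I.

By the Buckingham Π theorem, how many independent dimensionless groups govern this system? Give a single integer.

1

Dimensional matrix (T×M×I by i×f×q×σ):
  T: [ 0 -1 -3 -2]
  M: [ 0  0  1  1]
  I: [ 1  0  0  0]
Row reduction gives pivot columns i,f,q; rank = 3
n=4, r=3 ⇒ 1 dimensionless group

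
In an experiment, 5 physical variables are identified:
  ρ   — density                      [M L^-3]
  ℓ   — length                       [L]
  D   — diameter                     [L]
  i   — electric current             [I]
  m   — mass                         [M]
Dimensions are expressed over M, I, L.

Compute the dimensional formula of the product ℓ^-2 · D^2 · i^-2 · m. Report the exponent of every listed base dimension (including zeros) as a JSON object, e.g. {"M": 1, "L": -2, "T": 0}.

{"M": 1, "I": -2, "L": 0}

Exponent matrix [M,I,L] × [ρ,ℓ,D,i,m]:
  M: [ 1  0  0  0  1]
  I: [ 0  0  0  1  0]
  L: [-3  1  1  0  0]
  [M]: (-2)·0+(2)·0+(-2)·0+(1)·1 = 1
  [I]: (-2)·0+(2)·0+(-2)·1+(1)·0 = -2
  [L]: (-2)·1+(2)·1+(-2)·0+(1)·0 = 0
⇒ M I^-2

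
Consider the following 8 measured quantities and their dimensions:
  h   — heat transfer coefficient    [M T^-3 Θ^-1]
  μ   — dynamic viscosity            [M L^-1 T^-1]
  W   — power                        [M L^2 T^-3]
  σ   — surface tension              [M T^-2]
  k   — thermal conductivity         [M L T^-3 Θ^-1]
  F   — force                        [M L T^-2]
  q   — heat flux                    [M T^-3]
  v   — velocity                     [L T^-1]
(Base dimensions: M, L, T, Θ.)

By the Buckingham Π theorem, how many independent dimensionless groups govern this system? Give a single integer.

Exponent matrix [M,L,T,Θ] × [h,μ,W,σ,k,F,q,v]:
  M: [ 1  1  1  1  1  1  1  0]
  L: [ 0 -1  2  0  1  1  0  1]
  T: [-3 -1 -3 -2 -3 -2 -3 -1]
  Θ: [-1  0  0  0 -1  0  0  0]
Row reduction gives pivot columns h,μ,W,σ; rank = 4
8 vars − rank 4 = 4 Π groups

4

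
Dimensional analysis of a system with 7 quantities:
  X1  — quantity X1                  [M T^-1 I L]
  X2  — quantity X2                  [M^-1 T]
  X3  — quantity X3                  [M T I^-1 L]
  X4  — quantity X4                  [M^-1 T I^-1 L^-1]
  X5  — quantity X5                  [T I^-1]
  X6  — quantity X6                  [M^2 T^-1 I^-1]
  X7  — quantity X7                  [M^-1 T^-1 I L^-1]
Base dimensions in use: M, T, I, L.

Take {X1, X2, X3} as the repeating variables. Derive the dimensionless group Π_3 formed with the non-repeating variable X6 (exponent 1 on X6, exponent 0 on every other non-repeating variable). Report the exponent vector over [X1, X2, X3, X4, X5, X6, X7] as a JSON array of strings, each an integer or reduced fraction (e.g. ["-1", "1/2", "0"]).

["1/2", "2", "-1/2", "0", "0", "1", "0"]

Write exponents as rows M,T,I,L / cols X1,X2,X3,X4,X5,X6,X7:
  M: [ 1 -1  1 -1  0  2 -1]
  T: [-1  1  1  1  1 -1 -1]
  I: [ 1  0 -1 -1 -1 -1  1]
  L: [ 1  0  1 -1  0  0 -1]
Row reduction gives pivot columns X1,X2,X3; rank = 3
Pivot set = {X1,X2,X3}, free = {X4,X5,X6,X7}
RREF:
  r0: [   1    0    0   -1 -1/2 -1/2    0]
  r1: [   0    1    0    0    0   -2    0]
  r2: [   0    0    1    0  1/2  1/2   -1]
  r3: [   0    0    0    0    0    0    0]
Fix exponent of X6 at 1, X4 at 0, X5 at 0, X7 at 0; solve each RREF row for its pivot's exponent:
  r0: exp(X1) + (-1/2)·1 = 0 ⇒ exp(X1) = 1/2
  r1: exp(X2) + (-2)·1 = 0 ⇒ exp(X2) = 2
  r2: exp(X3) + (1/2)·1 = 0 ⇒ exp(X3) = -1/2
Π_3 = X1^(1/2) · X2^2 · X3^(-1/2) · X6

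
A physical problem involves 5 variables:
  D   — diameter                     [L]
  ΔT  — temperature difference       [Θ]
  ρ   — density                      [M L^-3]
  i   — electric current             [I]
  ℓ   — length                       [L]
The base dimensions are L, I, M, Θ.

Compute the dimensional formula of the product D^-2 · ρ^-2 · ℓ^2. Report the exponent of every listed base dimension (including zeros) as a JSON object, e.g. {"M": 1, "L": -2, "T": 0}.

Write exponents as rows L,I,M,Θ / cols D,ΔT,ρ,i,ℓ:
  L: [ 1  0 -3  0  1]
  I: [ 0  0  0  1  0]
  M: [ 0  0  1  0  0]
  Θ: [ 0  1  0  0  0]
  [L]: (-2)·1+(-2)·-3+(2)·1 = 6
  [I]: (-2)·0+(-2)·0+(2)·0 = 0
  [M]: (-2)·0+(-2)·1+(2)·0 = -2
  [Θ]: (-2)·0+(-2)·0+(2)·0 = 0
⇒ L^6 M^-2

{"L": 6, "I": 0, "M": -2, "Θ": 0}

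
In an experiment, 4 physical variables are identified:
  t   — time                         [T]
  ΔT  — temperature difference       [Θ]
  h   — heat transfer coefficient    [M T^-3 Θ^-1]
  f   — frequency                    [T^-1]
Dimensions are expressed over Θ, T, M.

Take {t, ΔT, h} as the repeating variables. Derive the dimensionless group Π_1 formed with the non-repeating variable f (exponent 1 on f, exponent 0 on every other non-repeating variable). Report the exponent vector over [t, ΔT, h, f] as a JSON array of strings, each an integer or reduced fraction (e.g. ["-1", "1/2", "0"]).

["1", "0", "0", "1"]

Write exponents as rows Θ,T,M / cols t,ΔT,h,f:
  Θ: [ 0  1 -1  0]
  T: [ 1  0 -3 -1]
  M: [ 0  0  1  0]
Echelon form has 3 nonzero rows (pivots: t,ΔT,h)
Repeat: t,ΔT,h; free: f
RREF:
  r0: [   1    0    0   -1]
  r1: [   0    1    0    0]
  r2: [   0    0    1    0]
Fix exponent of f at 1; solve each RREF row for its pivot's exponent:
  r0: exp(t) + (-1)·1 = 0 ⇒ exp(t) = 1
  r1: exp(ΔT) + (0)·1 = 0 ⇒ exp(ΔT) = 0
  r2: exp(h) + (0)·1 = 0 ⇒ exp(h) = 0
Π_1 = t · f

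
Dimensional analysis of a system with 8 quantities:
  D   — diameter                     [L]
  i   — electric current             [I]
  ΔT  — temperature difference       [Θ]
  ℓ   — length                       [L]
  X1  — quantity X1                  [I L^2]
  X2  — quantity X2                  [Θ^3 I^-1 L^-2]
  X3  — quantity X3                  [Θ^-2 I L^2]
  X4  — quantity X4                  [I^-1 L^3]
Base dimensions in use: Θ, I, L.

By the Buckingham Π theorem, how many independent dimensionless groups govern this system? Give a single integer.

Write exponents as rows Θ,I,L / cols D,i,ΔT,ℓ,X1,X2,X3,X4:
  Θ: [ 0  0  1  0  0  3 -2  0]
  I: [ 0  1  0  0  1 -1  1 -1]
  L: [ 1  0  0  1  2 -2  2  3]
Row reduction gives pivot columns D,i,ΔT; rank = 3
Π count = n − r = 8 − 3 = 5

5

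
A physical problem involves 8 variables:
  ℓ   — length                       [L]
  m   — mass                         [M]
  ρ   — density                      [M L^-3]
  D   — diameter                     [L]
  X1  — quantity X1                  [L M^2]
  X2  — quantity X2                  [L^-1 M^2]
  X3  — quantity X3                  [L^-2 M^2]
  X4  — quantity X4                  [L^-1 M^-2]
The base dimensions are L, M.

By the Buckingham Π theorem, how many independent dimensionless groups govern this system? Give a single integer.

Dimensional matrix (L×M by ℓ×m×ρ×D×X1×X2×X3×X4):
  L: [ 1  0 -3  1  1 -1 -2 -1]
  M: [ 0  1  1  0  2  2  2 -2]
Echelon form has 2 nonzero rows (pivots: ℓ,m)
n=8, r=2 ⇒ 6 dimensionless groups

6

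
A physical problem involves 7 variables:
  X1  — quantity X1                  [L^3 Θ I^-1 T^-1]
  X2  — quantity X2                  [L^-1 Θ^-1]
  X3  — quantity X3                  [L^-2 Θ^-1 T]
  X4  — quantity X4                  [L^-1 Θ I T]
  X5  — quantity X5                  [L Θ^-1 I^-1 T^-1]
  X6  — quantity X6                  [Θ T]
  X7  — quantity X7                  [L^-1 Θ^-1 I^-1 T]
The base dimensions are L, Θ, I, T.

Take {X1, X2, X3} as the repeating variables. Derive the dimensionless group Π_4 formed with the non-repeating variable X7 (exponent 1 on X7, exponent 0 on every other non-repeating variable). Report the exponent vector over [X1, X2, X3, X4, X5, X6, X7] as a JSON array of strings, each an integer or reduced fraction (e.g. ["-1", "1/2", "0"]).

["-1", "0", "-2", "0", "0", "0", "1"]

Write exponents as rows L,Θ,I,T / cols X1,X2,X3,X4,X5,X6,X7:
  L: [ 3 -1 -2 -1  1  0 -1]
  Θ: [ 1 -1 -1  1 -1  1 -1]
  I: [-1  0  0  1 -1  0 -1]
  T: [-1  0  1  1 -1  1  1]
RREF → pivots at {X1,X2,X3} ⇒ r = 3
Pivot set = {X1,X2,X3}, free = {X4,X5,X6,X7}
RREF:
  r0: [   1    0    0   -1    1    0    1]
  r1: [   0    1    0   -2    2   -2    0]
  r2: [   0    0    1    0    0    1    2]
  r3: [   0    0    0    0    0    0    0]
Fix exponent of X7 at 1, X4 at 0, X5 at 0, X6 at 0; solve each RREF row for its pivot's exponent:
  r0: exp(X1) + (1)·1 = 0 ⇒ exp(X1) = -1
  r1: exp(X2) + (0)·1 = 0 ⇒ exp(X2) = 0
  r2: exp(X3) + (2)·1 = 0 ⇒ exp(X3) = -2
Π_4 = X1^-1 · X3^-2 · X7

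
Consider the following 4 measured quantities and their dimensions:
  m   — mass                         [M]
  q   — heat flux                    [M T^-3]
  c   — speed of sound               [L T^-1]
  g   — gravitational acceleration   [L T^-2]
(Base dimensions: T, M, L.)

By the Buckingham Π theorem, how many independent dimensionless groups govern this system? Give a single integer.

Exponent matrix [T,M,L] × [m,q,c,g]:
  T: [ 0 -3 -1 -2]
  M: [ 1  1  0  0]
  L: [ 0  0  1  1]
RREF → pivots at {m,q,c} ⇒ r = 3
n=4, r=3 ⇒ 1 dimensionless group

1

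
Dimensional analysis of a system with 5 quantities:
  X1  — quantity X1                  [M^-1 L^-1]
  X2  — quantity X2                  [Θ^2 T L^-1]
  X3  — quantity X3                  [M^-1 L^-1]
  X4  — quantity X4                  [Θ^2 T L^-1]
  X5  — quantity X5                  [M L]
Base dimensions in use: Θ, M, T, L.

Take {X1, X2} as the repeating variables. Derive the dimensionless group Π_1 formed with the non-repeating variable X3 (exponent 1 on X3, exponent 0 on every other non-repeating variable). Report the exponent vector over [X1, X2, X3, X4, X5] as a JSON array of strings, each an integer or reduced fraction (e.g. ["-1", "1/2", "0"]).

["-1", "0", "1", "0", "0"]

Dimensional matrix (Θ×M×T×L by X1×X2×X3×X4×X5):
  Θ: [ 0  2  0  2  0]
  M: [-1  0 -1  0  1]
  T: [ 0  1  0  1  0]
  L: [-1 -1 -1 -1  1]
Row reduction gives pivot columns X1,X2; rank = 2
Repeat: X1,X2; free: X3,X4,X5
RREF:
  r0: [   1    0    1    0   -1]
  r1: [   0    1    0    1    0]
  r2: [   0    0    0    0    0]
  r3: [   0    0    0    0    0]
Fix exponent of X3 at 1, X4 at 0, X5 at 0; solve each RREF row for its pivot's exponent:
  r0: exp(X1) + (1)·1 = 0 ⇒ exp(X1) = -1
  r1: exp(X2) + (0)·1 = 0 ⇒ exp(X2) = 0
Π_1 = X1^-1 · X3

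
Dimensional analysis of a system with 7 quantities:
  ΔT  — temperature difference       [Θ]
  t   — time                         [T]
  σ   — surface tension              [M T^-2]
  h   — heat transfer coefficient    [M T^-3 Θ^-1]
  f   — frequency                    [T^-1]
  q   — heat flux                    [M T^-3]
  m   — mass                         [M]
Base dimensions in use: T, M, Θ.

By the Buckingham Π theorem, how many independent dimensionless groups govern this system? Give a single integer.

Write exponents as rows T,M,Θ / cols ΔT,t,σ,h,f,q,m:
  T: [ 0  1 -2 -3 -1 -3  0]
  M: [ 0  0  1  1  0  1  1]
  Θ: [ 1  0  0 -1  0  0  0]
Echelon form has 3 nonzero rows (pivots: ΔT,t,σ)
7 vars − rank 3 = 4 Π groups

4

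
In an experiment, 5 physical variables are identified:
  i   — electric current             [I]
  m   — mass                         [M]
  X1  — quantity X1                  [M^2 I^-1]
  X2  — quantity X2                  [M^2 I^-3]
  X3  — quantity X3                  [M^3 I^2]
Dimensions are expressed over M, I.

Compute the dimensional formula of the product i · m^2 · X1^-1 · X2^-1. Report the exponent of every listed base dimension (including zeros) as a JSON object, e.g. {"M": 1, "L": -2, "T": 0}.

Exponent matrix [M,I] × [i,m,X1,X2,X3]:
  M: [ 0  1  2  2  3]
  I: [ 1  0 -1 -3  2]
  [M]: (1)·0+(2)·1+(-1)·2+(-1)·2 = -2
  [I]: (1)·1+(2)·0+(-1)·-1+(-1)·-3 = 5
⇒ M^-2 I^5

{"M": -2, "I": 5}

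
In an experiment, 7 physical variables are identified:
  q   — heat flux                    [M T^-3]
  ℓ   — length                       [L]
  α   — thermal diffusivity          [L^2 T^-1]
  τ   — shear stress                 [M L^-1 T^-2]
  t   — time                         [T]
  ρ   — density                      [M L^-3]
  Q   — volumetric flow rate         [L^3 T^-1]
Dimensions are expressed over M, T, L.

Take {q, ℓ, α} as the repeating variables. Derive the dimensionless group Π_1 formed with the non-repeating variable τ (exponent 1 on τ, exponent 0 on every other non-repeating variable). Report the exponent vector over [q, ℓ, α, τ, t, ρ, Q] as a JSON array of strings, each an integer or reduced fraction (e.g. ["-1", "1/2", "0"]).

Write exponents as rows M,T,L / cols q,ℓ,α,τ,t,ρ,Q:
  M: [ 1  0  0  1  0  1  0]
  T: [-3  0 -1 -2  1  0 -1]
  L: [ 0  1  2 -1  0 -3  3]
RREF → pivots at {q,ℓ,α} ⇒ r = 3
Pivot set = {q,ℓ,α}, free = {τ,t,ρ,Q}
RREF:
  r0: [   1    0    0    1    0    1    0]
  r1: [   0    1    0    1    2    3    1]
  r2: [   0    0    1   -1   -1   -3    1]
Fix exponent of τ at 1, t at 0, ρ at 0, Q at 0; solve each RREF row for its pivot's exponent:
  r0: exp(q) + (1)·1 = 0 ⇒ exp(q) = -1
  r1: exp(ℓ) + (1)·1 = 0 ⇒ exp(ℓ) = -1
  r2: exp(α) + (-1)·1 = 0 ⇒ exp(α) = 1
Π_1 = q^-1 · ℓ^-1 · α · τ

["-1", "-1", "1", "1", "0", "0", "0"]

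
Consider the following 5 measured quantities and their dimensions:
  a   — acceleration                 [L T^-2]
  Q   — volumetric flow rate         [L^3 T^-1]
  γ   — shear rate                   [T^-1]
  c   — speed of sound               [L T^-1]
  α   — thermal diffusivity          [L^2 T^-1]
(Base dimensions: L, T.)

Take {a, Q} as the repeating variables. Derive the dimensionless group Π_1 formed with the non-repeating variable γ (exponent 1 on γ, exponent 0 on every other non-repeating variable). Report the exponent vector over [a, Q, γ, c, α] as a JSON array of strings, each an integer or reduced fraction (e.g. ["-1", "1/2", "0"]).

Exponent matrix [L,T] × [a,Q,γ,c,α]:
  L: [ 1  3  0  1  2]
  T: [-2 -1 -1 -1 -1]
Echelon form has 2 nonzero rows (pivots: a,Q)
Pivot set = {a,Q}, free = {γ,c,α}
RREF:
  r0: [   1    0  3/5  2/5  1/5]
  r1: [   0    1 -1/5  1/5  3/5]
Fix exponent of γ at 1, c at 0, α at 0; solve each RREF row for its pivot's exponent:
  r0: exp(a) + (3/5)·1 = 0 ⇒ exp(a) = -3/5
  r1: exp(Q) + (-1/5)·1 = 0 ⇒ exp(Q) = 1/5
Π_1 = a^(-3/5) · Q^(1/5) · γ

["-3/5", "1/5", "1", "0", "0"]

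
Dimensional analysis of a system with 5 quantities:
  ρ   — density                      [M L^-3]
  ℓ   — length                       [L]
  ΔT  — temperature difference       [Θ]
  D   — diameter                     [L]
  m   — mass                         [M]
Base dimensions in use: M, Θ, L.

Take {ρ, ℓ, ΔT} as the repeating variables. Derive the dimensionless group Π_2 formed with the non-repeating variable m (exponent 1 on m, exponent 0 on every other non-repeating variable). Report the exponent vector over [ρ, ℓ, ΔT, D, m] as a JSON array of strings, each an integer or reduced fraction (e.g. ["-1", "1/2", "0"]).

Write exponents as rows M,Θ,L / cols ρ,ℓ,ΔT,D,m:
  M: [ 1  0  0  0  1]
  Θ: [ 0  0  1  0  0]
  L: [-3  1  0  1  0]
Row reduction gives pivot columns ρ,ℓ,ΔT; rank = 3
Repeat: ρ,ℓ,ΔT; free: D,m
RREF:
  r0: [   1    0    0    0    1]
  r1: [   0    1    0    1    3]
  r2: [   0    0    1    0    0]
Fix exponent of m at 1, D at 0; solve each RREF row for its pivot's exponent:
  r0: exp(ρ) + (1)·1 = 0 ⇒ exp(ρ) = -1
  r1: exp(ℓ) + (3)·1 = 0 ⇒ exp(ℓ) = -3
  r2: exp(ΔT) + (0)·1 = 0 ⇒ exp(ΔT) = 0
Π_2 = ρ^-1 · ℓ^-3 · m

["-1", "-3", "0", "0", "1"]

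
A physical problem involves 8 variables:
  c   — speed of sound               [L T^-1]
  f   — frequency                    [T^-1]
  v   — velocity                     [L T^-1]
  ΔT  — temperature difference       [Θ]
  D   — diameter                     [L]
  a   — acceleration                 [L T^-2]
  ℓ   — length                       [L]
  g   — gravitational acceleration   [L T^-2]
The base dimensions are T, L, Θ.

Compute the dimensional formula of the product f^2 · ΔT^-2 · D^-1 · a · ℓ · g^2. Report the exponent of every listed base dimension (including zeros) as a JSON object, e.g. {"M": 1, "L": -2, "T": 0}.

{"T": -8, "L": 3, "Θ": -2}

Write exponents as rows T,L,Θ / cols c,f,v,ΔT,D,a,ℓ,g:
  T: [-1 -1 -1  0  0 -2  0 -2]
  L: [ 1  0  1  0  1  1  1  1]
  Θ: [ 0  0  0  1  0  0  0  0]
  [T]: (2)·-1+(-2)·0+(-1)·0+(1)·-2+(1)·0+(2)·-2 = -8
  [L]: (2)·0+(-2)·0+(-1)·1+(1)·1+(1)·1+(2)·1 = 3
  [Θ]: (2)·0+(-2)·1+(-1)·0+(1)·0+(1)·0+(2)·0 = -2
⇒ T^-8 L^3 Θ^-2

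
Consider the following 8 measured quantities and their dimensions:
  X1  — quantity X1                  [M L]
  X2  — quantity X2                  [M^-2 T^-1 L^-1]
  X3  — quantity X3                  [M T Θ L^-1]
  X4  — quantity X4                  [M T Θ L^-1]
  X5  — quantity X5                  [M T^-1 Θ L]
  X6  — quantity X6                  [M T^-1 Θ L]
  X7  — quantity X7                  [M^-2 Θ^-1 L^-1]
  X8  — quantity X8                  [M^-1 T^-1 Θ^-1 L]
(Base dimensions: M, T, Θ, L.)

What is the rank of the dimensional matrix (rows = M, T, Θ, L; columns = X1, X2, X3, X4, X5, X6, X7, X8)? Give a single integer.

3

Write exponents as rows M,T,Θ,L / cols X1,X2,X3,X4,X5,X6,X7,X8:
  M: [ 1 -2  1  1  1  1 -2 -1]
  T: [ 0 -1  1  1 -1 -1  0 -1]
  Θ: [ 0  0  1  1  1  1 -1 -1]
  L: [ 1 -1 -1 -1  1  1 -1  1]
RREF → pivots at {X1,X2,X3} ⇒ r = 3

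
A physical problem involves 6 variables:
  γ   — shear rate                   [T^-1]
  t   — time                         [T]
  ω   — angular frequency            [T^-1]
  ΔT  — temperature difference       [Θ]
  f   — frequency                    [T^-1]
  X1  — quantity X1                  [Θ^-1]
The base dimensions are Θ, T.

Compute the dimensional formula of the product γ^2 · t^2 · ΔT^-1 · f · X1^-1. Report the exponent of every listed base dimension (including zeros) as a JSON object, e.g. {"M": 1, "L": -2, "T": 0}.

Exponent matrix [Θ,T] × [γ,t,ω,ΔT,f,X1]:
  Θ: [ 0  0  0  1  0 -1]
  T: [-1  1 -1  0 -1  0]
  [Θ]: (2)·0+(2)·0+(-1)·1+(1)·0+(-1)·-1 = 0
  [T]: (2)·-1+(2)·1+(-1)·0+(1)·-1+(-1)·0 = -1
⇒ T^-1

{"Θ": 0, "T": -1}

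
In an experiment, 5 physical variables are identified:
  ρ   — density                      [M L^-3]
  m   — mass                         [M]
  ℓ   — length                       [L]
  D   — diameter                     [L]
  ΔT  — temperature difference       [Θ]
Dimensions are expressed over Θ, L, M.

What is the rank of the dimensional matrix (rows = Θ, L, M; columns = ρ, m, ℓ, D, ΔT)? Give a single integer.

Write exponents as rows Θ,L,M / cols ρ,m,ℓ,D,ΔT:
  Θ: [ 0  0  0  0  1]
  L: [-3  0  1  1  0]
  M: [ 1  1  0  0  0]
Row reduction gives pivot columns ρ,m,ΔT; rank = 3

3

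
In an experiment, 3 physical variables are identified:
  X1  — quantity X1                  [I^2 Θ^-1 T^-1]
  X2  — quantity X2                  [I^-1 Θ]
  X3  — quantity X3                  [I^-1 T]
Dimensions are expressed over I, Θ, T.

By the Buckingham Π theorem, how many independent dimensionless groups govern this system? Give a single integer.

Dimensional matrix (I×Θ×T by X1×X2×X3):
  I: [ 2 -1 -1]
  Θ: [-1  1  0]
  T: [-1  0  1]
RREF → pivots at {X1,X2} ⇒ r = 2
n=3, r=2 ⇒ 1 dimensionless group

1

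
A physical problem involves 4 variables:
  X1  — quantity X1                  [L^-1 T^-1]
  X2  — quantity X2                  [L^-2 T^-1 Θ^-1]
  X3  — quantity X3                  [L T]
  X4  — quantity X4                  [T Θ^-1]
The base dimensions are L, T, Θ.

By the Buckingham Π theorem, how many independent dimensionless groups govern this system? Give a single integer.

2

Write exponents as rows L,T,Θ / cols X1,X2,X3,X4:
  L: [-1 -2  1  0]
  T: [-1 -1  1  1]
  Θ: [ 0 -1  0 -1]
Row reduction gives pivot columns X1,X2; rank = 2
4 vars − rank 2 = 2 Π groups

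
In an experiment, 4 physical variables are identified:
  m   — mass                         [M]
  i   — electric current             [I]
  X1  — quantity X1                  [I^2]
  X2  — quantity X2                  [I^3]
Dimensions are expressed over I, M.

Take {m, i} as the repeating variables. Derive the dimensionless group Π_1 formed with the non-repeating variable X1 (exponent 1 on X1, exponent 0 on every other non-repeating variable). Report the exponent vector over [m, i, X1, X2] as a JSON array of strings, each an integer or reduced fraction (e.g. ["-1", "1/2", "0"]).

Exponent matrix [I,M] × [m,i,X1,X2]:
  I: [ 0  1  2  3]
  M: [ 1  0  0  0]
Row reduction gives pivot columns m,i; rank = 2
Pivot set = {m,i}, free = {X1,X2}
RREF:
  r0: [   1    0    0    0]
  r1: [   0    1    2    3]
Fix exponent of X1 at 1, X2 at 0; solve each RREF row for its pivot's exponent:
  r0: exp(m) + (0)·1 = 0 ⇒ exp(m) = 0
  r1: exp(i) + (2)·1 = 0 ⇒ exp(i) = -2
Π_1 = i^-2 · X1

["0", "-2", "1", "0"]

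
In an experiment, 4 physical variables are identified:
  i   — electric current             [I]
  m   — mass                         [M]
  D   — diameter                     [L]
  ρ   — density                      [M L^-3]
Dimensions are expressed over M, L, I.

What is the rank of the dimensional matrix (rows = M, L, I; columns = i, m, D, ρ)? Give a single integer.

Write exponents as rows M,L,I / cols i,m,D,ρ:
  M: [ 0  1  0  1]
  L: [ 0  0  1 -3]
  I: [ 1  0  0  0]
RREF → pivots at {i,m,D} ⇒ r = 3

3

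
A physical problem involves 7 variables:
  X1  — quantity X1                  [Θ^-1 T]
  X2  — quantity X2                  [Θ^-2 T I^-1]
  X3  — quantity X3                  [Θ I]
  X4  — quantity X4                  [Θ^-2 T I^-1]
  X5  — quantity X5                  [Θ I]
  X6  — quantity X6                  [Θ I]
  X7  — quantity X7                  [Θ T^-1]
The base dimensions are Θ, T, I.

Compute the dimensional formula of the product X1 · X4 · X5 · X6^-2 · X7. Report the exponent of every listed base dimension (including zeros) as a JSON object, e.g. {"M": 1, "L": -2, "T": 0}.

Exponent matrix [Θ,T,I] × [X1,X2,X3,X4,X5,X6,X7]:
  Θ: [-1 -2  1 -2  1  1  1]
  T: [ 1  1  0  1  0  0 -1]
  I: [ 0 -1  1 -1  1  1  0]
  [Θ]: (1)·-1+(1)·-2+(1)·1+(-2)·1+(1)·1 = -3
  [T]: (1)·1+(1)·1+(1)·0+(-2)·0+(1)·-1 = 1
  [I]: (1)·0+(1)·-1+(1)·1+(-2)·1+(1)·0 = -2
⇒ Θ^-3 T I^-2

{"Θ": -3, "T": 1, "I": -2}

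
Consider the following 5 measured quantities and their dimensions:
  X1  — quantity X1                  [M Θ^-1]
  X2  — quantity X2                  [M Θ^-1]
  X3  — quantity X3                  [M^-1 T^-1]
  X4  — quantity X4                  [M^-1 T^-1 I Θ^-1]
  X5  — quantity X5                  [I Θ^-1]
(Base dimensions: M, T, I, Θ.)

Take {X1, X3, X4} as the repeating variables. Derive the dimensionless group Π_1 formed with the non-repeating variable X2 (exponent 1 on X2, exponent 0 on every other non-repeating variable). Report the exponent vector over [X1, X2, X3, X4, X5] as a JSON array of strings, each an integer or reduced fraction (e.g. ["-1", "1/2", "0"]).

["-1", "1", "0", "0", "0"]

Dimensional matrix (M×T×I×Θ by X1×X2×X3×X4×X5):
  M: [ 1  1 -1 -1  0]
  T: [ 0  0 -1 -1  0]
  I: [ 0  0  0  1  1]
  Θ: [-1 -1  0 -1 -1]
Row reduction gives pivot columns X1,X3,X4; rank = 3
Repeat: X1,X3,X4; free: X2,X5
RREF:
  r0: [   1    1    0    0    0]
  r1: [   0    0    1    0   -1]
  r2: [   0    0    0    1    1]
  r3: [   0    0    0    0    0]
Fix exponent of X2 at 1, X5 at 0; solve each RREF row for its pivot's exponent:
  r0: exp(X1) + (1)·1 = 0 ⇒ exp(X1) = -1
  r1: exp(X3) + (0)·1 = 0 ⇒ exp(X3) = 0
  r2: exp(X4) + (0)·1 = 0 ⇒ exp(X4) = 0
Π_1 = X1^-1 · X2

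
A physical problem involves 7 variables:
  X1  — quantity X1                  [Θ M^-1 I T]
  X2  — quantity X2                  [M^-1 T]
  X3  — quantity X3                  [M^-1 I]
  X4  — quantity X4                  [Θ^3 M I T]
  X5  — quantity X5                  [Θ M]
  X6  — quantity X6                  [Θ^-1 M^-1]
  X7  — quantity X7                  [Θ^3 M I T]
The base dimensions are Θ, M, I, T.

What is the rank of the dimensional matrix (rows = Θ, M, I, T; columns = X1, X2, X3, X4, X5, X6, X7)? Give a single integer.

3

Write exponents as rows Θ,M,I,T / cols X1,X2,X3,X4,X5,X6,X7:
  Θ: [ 1  0  0  3  1 -1  3]
  M: [-1 -1 -1  1  1 -1  1]
  I: [ 1  0  1  1  0  0  1]
  T: [ 1  1  0  1  0  0  1]
RREF → pivots at {X1,X2,X3} ⇒ r = 3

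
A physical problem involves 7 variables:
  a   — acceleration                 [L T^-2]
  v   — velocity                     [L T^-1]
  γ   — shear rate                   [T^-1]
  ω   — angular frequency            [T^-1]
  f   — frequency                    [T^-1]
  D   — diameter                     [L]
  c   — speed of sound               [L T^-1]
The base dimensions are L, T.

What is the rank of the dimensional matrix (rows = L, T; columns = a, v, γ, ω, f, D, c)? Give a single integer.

Write exponents as rows L,T / cols a,v,γ,ω,f,D,c:
  L: [ 1  1  0  0  0  1  1]
  T: [-2 -1 -1 -1 -1  0 -1]
Row reduction gives pivot columns a,v; rank = 2

2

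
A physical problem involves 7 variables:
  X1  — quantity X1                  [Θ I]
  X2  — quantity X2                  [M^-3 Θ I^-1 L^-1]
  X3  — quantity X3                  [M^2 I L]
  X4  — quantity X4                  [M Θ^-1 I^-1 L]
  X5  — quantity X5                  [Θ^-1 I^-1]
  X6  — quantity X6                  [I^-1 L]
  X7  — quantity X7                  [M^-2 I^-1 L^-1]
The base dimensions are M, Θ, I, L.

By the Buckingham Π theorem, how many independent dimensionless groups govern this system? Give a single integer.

4

Dimensional matrix (M×Θ×I×L by X1×X2×X3×X4×X5×X6×X7):
  M: [ 0 -3  2  1  0  0 -2]
  Θ: [ 1  1  0 -1 -1  0  0]
  I: [ 1 -1  1 -1 -1 -1 -1]
  L: [ 0 -1  1  1  0  1 -1]
RREF → pivots at {X1,X2,X3} ⇒ r = 3
Π count = n − r = 7 − 3 = 4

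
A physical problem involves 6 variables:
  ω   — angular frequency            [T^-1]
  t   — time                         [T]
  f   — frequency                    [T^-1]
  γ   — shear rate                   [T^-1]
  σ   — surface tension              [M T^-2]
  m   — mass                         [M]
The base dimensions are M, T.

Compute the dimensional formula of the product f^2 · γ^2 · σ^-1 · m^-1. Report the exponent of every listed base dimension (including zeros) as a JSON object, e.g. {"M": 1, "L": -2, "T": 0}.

{"M": -2, "T": -2}

Dimensional matrix (M×T by ω×t×f×γ×σ×m):
  M: [ 0  0  0  0  1  1]
  T: [-1  1 -1 -1 -2  0]
  [M]: (2)·0+(2)·0+(-1)·1+(-1)·1 = -2
  [T]: (2)·-1+(2)·-1+(-1)·-2+(-1)·0 = -2
⇒ M^-2 T^-2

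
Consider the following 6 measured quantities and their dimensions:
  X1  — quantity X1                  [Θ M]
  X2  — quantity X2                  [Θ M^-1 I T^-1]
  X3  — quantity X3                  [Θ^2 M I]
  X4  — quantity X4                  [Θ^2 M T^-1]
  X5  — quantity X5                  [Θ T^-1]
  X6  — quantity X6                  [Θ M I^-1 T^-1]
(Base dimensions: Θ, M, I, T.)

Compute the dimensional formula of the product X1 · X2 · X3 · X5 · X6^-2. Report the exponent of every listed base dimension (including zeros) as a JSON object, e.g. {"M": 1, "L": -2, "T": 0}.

{"Θ": 3, "M": -1, "I": 4, "T": 0}

Write exponents as rows Θ,M,I,T / cols X1,X2,X3,X4,X5,X6:
  Θ: [ 1  1  2  2  1  1]
  M: [ 1 -1  1  1  0  1]
  I: [ 0  1  1  0  0 -1]
  T: [ 0 -1  0 -1 -1 -1]
  [Θ]: (1)·1+(1)·1+(1)·2+(1)·1+(-2)·1 = 3
  [M]: (1)·1+(1)·-1+(1)·1+(1)·0+(-2)·1 = -1
  [I]: (1)·0+(1)·1+(1)·1+(1)·0+(-2)·-1 = 4
  [T]: (1)·0+(1)·-1+(1)·0+(1)·-1+(-2)·-1 = 0
⇒ Θ^3 M^-1 I^4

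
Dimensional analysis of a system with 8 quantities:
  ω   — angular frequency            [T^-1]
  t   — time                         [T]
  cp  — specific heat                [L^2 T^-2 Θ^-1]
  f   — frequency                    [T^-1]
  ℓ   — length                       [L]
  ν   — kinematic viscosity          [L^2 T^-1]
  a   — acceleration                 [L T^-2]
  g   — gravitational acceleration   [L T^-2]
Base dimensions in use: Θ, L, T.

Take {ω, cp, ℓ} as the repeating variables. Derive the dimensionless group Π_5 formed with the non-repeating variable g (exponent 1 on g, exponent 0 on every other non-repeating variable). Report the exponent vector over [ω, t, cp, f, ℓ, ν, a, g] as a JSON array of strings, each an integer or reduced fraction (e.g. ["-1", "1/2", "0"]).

["-2", "0", "0", "0", "-1", "0", "0", "1"]

Dimensional matrix (Θ×L×T by ω×t×cp×f×ℓ×ν×a×g):
  Θ: [ 0  0 -1  0  0  0  0  0]
  L: [ 0  0  2  0  1  2  1  1]
  T: [-1  1 -2 -1  0 -1 -2 -2]
Echelon form has 3 nonzero rows (pivots: ω,cp,ℓ)
Pivot set = {ω,cp,ℓ}, free = {t,f,ν,a,g}
RREF:
  r0: [   1   -1    0    1    0    1    2    2]
  r1: [   0    0    1    0    0    0    0    0]
  r2: [   0    0    0    0    1    2    1    1]
Fix exponent of g at 1, t at 0, f at 0, ν at 0, a at 0; solve each RREF row for its pivot's exponent:
  r0: exp(ω) + (2)·1 = 0 ⇒ exp(ω) = -2
  r1: exp(cp) + (0)·1 = 0 ⇒ exp(cp) = 0
  r2: exp(ℓ) + (1)·1 = 0 ⇒ exp(ℓ) = -1
Π_5 = ω^-2 · ℓ^-1 · g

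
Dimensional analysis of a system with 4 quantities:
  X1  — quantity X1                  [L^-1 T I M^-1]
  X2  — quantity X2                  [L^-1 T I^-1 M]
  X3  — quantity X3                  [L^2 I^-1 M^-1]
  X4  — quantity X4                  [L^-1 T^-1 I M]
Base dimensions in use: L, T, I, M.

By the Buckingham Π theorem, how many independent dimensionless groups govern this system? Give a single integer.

Exponent matrix [L,T,I,M] × [X1,X2,X3,X4]:
  L: [-1 -1  2 -1]
  T: [ 1  1  0 -1]
  I: [ 1 -1 -1  1]
  M: [-1  1 -1  1]
Row reduction gives pivot columns X1,X2,X3; rank = 3
Π count = n − r = 4 − 3 = 1

1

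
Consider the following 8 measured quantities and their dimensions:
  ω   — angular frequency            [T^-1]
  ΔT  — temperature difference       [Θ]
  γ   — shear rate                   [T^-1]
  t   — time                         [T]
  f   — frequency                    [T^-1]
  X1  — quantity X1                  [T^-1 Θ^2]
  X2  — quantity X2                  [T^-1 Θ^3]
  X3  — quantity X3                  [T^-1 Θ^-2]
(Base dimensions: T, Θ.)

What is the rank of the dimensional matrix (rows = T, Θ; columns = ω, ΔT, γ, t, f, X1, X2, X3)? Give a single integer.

2

Dimensional matrix (T×Θ by ω×ΔT×γ×t×f×X1×X2×X3):
  T: [-1  0 -1  1 -1 -1 -1 -1]
  Θ: [ 0  1  0  0  0  2  3 -2]
Echelon form has 2 nonzero rows (pivots: ω,ΔT)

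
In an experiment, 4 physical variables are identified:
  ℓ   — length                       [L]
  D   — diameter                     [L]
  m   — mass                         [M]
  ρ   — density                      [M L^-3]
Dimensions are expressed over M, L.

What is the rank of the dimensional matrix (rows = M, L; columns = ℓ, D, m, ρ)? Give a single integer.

Exponent matrix [M,L] × [ℓ,D,m,ρ]:
  M: [ 0  0  1  1]
  L: [ 1  1  0 -3]
Row reduction gives pivot columns ℓ,m; rank = 2

2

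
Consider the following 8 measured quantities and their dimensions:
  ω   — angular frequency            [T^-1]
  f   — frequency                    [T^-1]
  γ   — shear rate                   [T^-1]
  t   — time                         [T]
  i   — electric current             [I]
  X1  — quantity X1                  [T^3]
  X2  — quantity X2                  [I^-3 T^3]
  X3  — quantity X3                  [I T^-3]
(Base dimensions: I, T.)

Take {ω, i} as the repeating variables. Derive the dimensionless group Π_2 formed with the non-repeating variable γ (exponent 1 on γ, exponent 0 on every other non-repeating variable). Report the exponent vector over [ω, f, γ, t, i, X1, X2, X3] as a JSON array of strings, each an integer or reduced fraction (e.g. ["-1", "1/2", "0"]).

Dimensional matrix (I×T by ω×f×γ×t×i×X1×X2×X3):
  I: [ 0  0  0  0  1  0 -3  1]
  T: [-1 -1 -1  1  0  3  3 -3]
Echelon form has 2 nonzero rows (pivots: ω,i)
Repeat: ω,i; free: f,γ,t,X1,X2,X3
RREF:
  r0: [   1    1    1   -1    0   -3   -3    3]
  r1: [   0    0    0    0    1    0   -3    1]
Fix exponent of γ at 1, f at 0, t at 0, X1 at 0, X2 at 0, X3 at 0; solve each RREF row for its pivot's exponent:
  r0: exp(ω) + (1)·1 = 0 ⇒ exp(ω) = -1
  r1: exp(i) + (0)·1 = 0 ⇒ exp(i) = 0
Π_2 = ω^-1 · γ

["-1", "0", "1", "0", "0", "0", "0", "0"]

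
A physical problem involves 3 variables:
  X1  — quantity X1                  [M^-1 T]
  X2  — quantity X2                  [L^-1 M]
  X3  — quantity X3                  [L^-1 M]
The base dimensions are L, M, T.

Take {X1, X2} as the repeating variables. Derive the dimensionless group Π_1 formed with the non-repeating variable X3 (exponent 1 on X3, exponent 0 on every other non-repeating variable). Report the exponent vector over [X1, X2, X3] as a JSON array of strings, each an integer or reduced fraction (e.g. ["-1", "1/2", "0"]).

Exponent matrix [L,M,T] × [X1,X2,X3]:
  L: [ 0 -1 -1]
  M: [-1  1  1]
  T: [ 1  0  0]
Echelon form has 2 nonzero rows (pivots: X1,X2)
Repeat: X1,X2; free: X3
RREF:
  r0: [   1    0    0]
  r1: [   0    1    1]
  r2: [   0    0    0]
Fix exponent of X3 at 1; solve each RREF row for its pivot's exponent:
  r0: exp(X1) + (0)·1 = 0 ⇒ exp(X1) = 0
  r1: exp(X2) + (1)·1 = 0 ⇒ exp(X2) = -1
Π_1 = X2^-1 · X3

["0", "-1", "1"]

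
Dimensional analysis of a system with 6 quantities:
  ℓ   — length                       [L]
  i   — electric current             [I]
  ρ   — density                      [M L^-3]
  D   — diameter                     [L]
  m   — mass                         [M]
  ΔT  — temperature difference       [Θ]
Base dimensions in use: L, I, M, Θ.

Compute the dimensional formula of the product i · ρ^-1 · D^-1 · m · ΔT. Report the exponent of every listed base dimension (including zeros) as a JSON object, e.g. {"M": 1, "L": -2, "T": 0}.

Dimensional matrix (L×I×M×Θ by ℓ×i×ρ×D×m×ΔT):
  L: [ 1  0 -3  1  0  0]
  I: [ 0  1  0  0  0  0]
  M: [ 0  0  1  0  1  0]
  Θ: [ 0  0  0  0  0  1]
  [L]: (1)·0+(-1)·-3+(-1)·1+(1)·0+(1)·0 = 2
  [I]: (1)·1+(-1)·0+(-1)·0+(1)·0+(1)·0 = 1
  [M]: (1)·0+(-1)·1+(-1)·0+(1)·1+(1)·0 = 0
  [Θ]: (1)·0+(-1)·0+(-1)·0+(1)·0+(1)·1 = 1
⇒ L^2 I Θ

{"L": 2, "I": 1, "M": 0, "Θ": 1}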